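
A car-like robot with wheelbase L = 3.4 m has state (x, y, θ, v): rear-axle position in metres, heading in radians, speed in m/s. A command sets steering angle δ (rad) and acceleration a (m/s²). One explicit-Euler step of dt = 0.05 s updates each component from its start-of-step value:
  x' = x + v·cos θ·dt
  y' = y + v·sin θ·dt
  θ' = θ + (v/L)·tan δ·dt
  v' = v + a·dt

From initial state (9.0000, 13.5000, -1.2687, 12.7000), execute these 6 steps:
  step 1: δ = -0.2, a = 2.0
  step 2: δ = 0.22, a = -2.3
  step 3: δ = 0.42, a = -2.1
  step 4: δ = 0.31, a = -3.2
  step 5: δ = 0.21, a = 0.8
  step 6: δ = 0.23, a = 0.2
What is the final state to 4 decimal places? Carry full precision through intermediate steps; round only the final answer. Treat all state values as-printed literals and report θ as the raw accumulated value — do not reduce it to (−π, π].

(10.3478, 9.9796, -1.0401, 12.4700)

after step 1 (δ=-0.2, a=2.0): (9.188927, 12.893756, -1.306559, 12.800000)
after step 2 (δ=0.22, a=-2.3): (9.356077, 12.275969, -1.264466, 12.685000)
after step 3 (δ=0.42, a=-2.1): (9.547343, 11.671246, -1.181161, 12.580000)
after step 4 (δ=0.31, a=-3.2): (9.786270, 11.089391, -1.121900, 12.420000)
after step 5 (δ=0.21, a=0.8): (10.055766, 10.529915, -1.082970, 12.460000)
after step 6 (δ=0.23, a=0.2): (10.347770, 9.979586, -1.040067, 12.470000)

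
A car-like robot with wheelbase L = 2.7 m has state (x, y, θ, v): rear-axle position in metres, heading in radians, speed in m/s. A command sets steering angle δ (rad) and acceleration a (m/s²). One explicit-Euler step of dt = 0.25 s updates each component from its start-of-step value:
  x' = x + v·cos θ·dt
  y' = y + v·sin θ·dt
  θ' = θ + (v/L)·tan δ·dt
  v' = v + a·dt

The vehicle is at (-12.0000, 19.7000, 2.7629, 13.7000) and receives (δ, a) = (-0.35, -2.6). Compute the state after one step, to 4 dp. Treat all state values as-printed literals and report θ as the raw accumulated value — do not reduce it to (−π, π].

x' = -12.0000 + 13.7000·cos(2.7629)·0.25 = -15.1823
y' = 19.7000 + 13.7000·sin(2.7629)·0.25 = 20.9662
θ' = 2.7629 + (13.7000/2.7)·tan(-0.35)·0.25 = 2.2999
v' = 13.7000 − 2.6000·0.25 = 13.0500

(-15.1823, 20.9662, 2.2999, 13.0500)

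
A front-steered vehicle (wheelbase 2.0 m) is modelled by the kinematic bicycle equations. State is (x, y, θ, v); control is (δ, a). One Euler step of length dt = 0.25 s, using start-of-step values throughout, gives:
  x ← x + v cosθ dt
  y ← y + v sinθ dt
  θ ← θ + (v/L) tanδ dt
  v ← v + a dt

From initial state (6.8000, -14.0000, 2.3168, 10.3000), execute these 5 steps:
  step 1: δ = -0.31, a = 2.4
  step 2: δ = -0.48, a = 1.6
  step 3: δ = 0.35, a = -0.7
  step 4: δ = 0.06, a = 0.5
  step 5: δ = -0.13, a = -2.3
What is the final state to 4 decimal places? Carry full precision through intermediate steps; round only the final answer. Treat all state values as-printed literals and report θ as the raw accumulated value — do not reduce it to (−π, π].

after step 1 (δ=-0.31, a=2.4): (5.052324, -12.108902, 1.904378, 10.900000)
after step 2 (δ=-0.48, a=1.6): (4.160078, -9.534116, 1.195046, 11.300000)
after step 3 (δ=0.35, a=-0.7): (5.196770, -6.906209, 1.710649, 11.125000)
after step 4 (δ=0.06, a=0.5): (4.809072, -4.152113, 1.794187, 11.250000)
after step 5 (δ=-0.13, a=-2.3): (4.185999, -1.409499, 1.610337, 10.675000)

(4.1860, -1.4095, 1.6103, 10.6750)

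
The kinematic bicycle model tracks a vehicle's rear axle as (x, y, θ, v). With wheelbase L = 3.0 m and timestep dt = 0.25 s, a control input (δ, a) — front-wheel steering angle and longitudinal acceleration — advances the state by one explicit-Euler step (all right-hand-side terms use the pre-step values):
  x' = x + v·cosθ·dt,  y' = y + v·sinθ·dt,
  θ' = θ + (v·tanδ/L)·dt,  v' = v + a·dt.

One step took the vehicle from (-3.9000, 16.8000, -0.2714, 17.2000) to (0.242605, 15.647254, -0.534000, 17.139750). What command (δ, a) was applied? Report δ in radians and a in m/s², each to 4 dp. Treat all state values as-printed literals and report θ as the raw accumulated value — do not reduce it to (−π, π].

δ = -0.1812, a = -0.2410

a = (v'−v)/dt = (-0.060250)/0.25 = -0.2410
Δθ = θ'−θ = -0.262600;  (v·dt/L) = 17.2000·0.25/3.0 = 1.433333
tan δ = Δθ·L/(v·dt) = -0.183209  →  δ = -0.1812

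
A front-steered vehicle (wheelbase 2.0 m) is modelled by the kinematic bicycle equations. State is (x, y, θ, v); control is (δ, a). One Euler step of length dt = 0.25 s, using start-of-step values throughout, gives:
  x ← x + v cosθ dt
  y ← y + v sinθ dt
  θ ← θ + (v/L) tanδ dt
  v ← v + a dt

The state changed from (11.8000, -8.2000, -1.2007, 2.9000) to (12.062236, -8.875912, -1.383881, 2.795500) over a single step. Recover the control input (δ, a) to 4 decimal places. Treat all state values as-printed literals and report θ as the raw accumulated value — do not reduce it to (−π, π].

a = (v'−v)/dt = (-0.104500)/0.25 = -0.4180
Δθ = θ'−θ = -0.183181;  (v·dt/L) = 2.9000·0.25/2.0 = 0.362500
tan δ = Δθ·L/(v·dt) = -0.505327  →  δ = -0.4679

δ = -0.4679, a = -0.4180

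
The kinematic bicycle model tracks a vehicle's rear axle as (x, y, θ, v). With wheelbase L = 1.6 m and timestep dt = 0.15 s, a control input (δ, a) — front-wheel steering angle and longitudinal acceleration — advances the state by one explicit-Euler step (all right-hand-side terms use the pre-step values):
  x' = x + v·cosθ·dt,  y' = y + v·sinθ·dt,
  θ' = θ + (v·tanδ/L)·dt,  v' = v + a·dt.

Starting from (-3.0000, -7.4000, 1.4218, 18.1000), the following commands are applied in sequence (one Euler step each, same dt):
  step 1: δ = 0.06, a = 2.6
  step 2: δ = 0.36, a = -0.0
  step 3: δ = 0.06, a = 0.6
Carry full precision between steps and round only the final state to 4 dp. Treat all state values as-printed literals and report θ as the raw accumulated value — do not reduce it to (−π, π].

after step 1 (δ=0.06, a=2.6): (-2.596970, -4.715081, 1.523735, 18.490000)
after step 2 (δ=0.36, a=-0.0): (-2.466493, -1.944651, 2.176206, 18.490000)
after step 3 (δ=0.06, a=0.6): (-4.044889, 0.335912, 2.280337, 18.580000)

(-4.0449, 0.3359, 2.2803, 18.5800)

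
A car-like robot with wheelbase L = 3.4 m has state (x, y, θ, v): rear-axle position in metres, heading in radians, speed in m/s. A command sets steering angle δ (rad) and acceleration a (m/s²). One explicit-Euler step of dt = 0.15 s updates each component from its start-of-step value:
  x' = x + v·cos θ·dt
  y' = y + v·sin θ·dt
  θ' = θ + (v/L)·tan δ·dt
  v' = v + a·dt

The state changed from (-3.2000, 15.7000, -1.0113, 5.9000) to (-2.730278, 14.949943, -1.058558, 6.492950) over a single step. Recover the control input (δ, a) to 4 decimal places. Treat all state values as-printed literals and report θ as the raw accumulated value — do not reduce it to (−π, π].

a = (v'−v)/dt = (0.592950)/0.15 = 3.9530
Δθ = θ'−θ = -0.047258;  (v·dt/L) = 5.9000·0.15/3.4 = 0.260294
tan δ = Δθ·L/(v·dt) = -0.181556  →  δ = -0.1796

δ = -0.1796, a = 3.9530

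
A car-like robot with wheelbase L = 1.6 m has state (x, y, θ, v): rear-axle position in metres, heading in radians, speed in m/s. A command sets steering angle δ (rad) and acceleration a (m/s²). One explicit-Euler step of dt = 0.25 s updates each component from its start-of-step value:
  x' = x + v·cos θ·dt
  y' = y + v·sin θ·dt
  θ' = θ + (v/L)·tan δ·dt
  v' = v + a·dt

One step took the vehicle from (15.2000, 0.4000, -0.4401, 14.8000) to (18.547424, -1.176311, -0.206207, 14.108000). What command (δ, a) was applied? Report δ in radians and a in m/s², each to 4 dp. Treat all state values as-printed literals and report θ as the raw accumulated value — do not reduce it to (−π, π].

δ = 0.1008, a = -2.7680

a = (v'−v)/dt = (-0.692000)/0.25 = -2.7680
Δθ = θ'−θ = 0.233893;  (v·dt/L) = 14.8000·0.25/1.6 = 2.312500
tan δ = Δθ·L/(v·dt) = 0.101143  →  δ = 0.1008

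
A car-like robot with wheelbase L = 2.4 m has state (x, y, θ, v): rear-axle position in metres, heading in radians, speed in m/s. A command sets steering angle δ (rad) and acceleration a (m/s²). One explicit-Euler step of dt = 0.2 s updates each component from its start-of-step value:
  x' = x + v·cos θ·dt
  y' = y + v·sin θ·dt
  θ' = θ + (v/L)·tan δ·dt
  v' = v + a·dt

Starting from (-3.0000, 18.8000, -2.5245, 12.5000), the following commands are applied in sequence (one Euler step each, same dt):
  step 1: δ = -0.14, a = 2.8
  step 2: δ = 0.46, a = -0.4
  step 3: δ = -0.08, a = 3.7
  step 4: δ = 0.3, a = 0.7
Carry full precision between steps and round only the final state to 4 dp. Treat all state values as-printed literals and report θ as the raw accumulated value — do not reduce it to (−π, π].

(-10.4054, 11.7842, -1.8651, 13.8600)

after step 1 (δ=-0.14, a=2.8): (-5.038911, 17.353334, -2.671294, 13.060000)
after step 2 (δ=0.46, a=-0.4): (-7.367333, 16.169699, -2.132080, 12.980000)
after step 3 (δ=-0.08, a=3.7): (-8.749115, 13.971997, -2.218799, 13.720000)
after step 4 (δ=0.3, a=0.7): (-10.405380, 11.784230, -1.865124, 13.860000)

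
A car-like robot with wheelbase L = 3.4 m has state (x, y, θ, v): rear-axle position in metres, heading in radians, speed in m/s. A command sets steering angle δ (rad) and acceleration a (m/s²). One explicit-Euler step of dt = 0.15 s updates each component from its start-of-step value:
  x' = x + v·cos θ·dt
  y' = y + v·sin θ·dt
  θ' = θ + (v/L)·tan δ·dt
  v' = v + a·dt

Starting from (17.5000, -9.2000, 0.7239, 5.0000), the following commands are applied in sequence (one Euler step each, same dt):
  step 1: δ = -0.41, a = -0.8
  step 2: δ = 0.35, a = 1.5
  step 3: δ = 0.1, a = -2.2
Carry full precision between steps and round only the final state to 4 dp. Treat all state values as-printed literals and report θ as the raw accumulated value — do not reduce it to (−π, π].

after step 1 (δ=-0.41, a=-0.8): (18.061921, -8.703266, 0.628025, 4.880000)
after step 2 (δ=0.35, a=1.5): (18.654248, -8.273181, 0.706614, 5.105000)
after step 3 (δ=0.1, a=-2.2): (19.236650, -7.776008, 0.729211, 4.775000)

(19.2367, -7.7760, 0.7292, 4.7750)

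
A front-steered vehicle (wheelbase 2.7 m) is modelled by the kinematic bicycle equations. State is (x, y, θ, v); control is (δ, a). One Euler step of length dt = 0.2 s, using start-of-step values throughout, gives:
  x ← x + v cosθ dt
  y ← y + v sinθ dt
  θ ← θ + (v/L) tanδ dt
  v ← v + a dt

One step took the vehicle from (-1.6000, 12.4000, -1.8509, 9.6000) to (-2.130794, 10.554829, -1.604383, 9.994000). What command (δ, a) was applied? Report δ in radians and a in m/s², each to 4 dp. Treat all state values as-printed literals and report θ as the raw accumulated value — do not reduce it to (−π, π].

δ = 0.3337, a = 1.9700

a = (v'−v)/dt = (0.394000)/0.2 = 1.9700
Δθ = θ'−θ = 0.246517;  (v·dt/L) = 9.6000·0.2/2.7 = 0.711111
tan δ = Δθ·L/(v·dt) = 0.346665  →  δ = 0.3337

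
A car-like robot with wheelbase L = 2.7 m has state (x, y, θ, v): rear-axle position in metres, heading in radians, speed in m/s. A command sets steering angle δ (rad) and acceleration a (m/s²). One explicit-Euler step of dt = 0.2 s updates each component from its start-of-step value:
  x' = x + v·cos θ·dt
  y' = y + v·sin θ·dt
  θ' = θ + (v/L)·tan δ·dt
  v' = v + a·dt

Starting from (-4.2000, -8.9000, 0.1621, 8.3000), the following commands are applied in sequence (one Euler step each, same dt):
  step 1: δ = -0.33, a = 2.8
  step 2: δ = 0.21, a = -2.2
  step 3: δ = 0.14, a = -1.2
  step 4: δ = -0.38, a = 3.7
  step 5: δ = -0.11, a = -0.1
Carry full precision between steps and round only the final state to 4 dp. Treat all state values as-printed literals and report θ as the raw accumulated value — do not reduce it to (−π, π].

after step 1 (δ=-0.33, a=2.8): (-2.561762, -8.632091, -0.048489, 8.860000)
after step 2 (δ=0.21, a=-2.2): (-0.791844, -8.717980, 0.091395, 8.420000)
after step 3 (δ=0.14, a=-1.2): (0.885127, -8.564285, 0.179289, 8.180000)
after step 4 (δ=-0.38, a=3.7): (2.494903, -8.272537, -0.062726, 8.920000)
after step 5 (δ=-0.11, a=-0.1): (4.275395, -8.384367, -0.135702, 8.900000)

(4.2754, -8.3844, -0.1357, 8.9000)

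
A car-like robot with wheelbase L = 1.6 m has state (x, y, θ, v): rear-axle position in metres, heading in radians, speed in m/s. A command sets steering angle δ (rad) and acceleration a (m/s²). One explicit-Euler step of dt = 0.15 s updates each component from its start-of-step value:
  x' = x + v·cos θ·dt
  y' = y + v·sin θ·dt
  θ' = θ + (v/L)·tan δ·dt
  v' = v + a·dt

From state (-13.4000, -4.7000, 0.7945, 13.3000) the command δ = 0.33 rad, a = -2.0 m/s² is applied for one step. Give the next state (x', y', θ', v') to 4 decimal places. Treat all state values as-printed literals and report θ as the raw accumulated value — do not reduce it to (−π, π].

(-12.0022, -3.2765, 1.2216, 13.0000)

x' = -13.4000 + 13.3000·cos(0.7945)·0.15 = -12.0022
y' = -4.7000 + 13.3000·sin(0.7945)·0.15 = -3.2765
θ' = 0.7945 + (13.3000/1.6)·tan(0.33)·0.15 = 1.2216
v' = 13.3000 − 2.0000·0.15 = 13.0000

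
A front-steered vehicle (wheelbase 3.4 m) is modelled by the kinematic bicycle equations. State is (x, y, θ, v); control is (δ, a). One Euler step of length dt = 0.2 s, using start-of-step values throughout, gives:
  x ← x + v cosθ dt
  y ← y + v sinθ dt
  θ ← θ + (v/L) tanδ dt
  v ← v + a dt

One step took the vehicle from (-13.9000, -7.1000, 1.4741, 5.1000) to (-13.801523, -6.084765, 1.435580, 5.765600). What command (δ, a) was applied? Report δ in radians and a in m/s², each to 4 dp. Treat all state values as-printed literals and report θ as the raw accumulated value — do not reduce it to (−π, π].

a = (v'−v)/dt = (0.665600)/0.2 = 3.3280
Δθ = θ'−θ = -0.038520;  (v·dt/L) = 5.1000·0.2/3.4 = 0.300000
tan δ = Δθ·L/(v·dt) = -0.128400  →  δ = -0.1277

δ = -0.1277, a = 3.3280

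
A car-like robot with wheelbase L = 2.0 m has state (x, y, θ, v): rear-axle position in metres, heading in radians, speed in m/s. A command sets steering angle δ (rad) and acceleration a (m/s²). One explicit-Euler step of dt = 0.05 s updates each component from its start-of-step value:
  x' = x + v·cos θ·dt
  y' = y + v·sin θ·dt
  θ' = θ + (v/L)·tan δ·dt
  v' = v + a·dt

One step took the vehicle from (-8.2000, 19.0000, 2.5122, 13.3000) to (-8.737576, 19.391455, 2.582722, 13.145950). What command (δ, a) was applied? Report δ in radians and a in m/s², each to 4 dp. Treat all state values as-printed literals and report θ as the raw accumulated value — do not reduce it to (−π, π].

a = (v'−v)/dt = (-0.154050)/0.05 = -3.0810
Δθ = θ'−θ = 0.070522;  (v·dt/L) = 13.3000·0.05/2.0 = 0.332500
tan δ = Δθ·L/(v·dt) = 0.212096  →  δ = 0.2090

δ = 0.2090, a = -3.0810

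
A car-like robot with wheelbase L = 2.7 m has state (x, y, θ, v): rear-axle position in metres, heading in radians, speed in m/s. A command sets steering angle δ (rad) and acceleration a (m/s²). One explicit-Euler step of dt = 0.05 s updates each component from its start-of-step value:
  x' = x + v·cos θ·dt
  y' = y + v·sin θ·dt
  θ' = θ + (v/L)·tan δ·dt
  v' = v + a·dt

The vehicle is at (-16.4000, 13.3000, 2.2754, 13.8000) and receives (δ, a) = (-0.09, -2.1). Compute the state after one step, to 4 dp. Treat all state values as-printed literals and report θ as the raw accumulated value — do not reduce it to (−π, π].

x' = -16.4000 + 13.8000·cos(2.2754)·0.05 = -16.8469
y' = 13.3000 + 13.8000·sin(2.2754)·0.05 = 13.8257
θ' = 2.2754 + (13.8000/2.7)·tan(-0.09)·0.05 = 2.2523
v' = 13.8000 − 2.1000·0.05 = 13.6950

(-16.8469, 13.8257, 2.2523, 13.6950)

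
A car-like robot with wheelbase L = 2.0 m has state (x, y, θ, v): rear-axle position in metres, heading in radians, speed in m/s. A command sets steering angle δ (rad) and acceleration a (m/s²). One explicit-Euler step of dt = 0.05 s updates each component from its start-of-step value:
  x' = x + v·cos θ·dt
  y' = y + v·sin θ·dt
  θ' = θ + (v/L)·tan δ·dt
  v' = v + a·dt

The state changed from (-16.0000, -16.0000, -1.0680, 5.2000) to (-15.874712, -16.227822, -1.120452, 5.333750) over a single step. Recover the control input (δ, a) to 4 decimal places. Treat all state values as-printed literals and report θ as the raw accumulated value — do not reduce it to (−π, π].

a = (v'−v)/dt = (0.133750)/0.05 = 2.6750
Δθ = θ'−θ = -0.052452;  (v·dt/L) = 5.2000·0.05/2.0 = 0.130000
tan δ = Δθ·L/(v·dt) = -0.403477  →  δ = -0.3835

δ = -0.3835, a = 2.6750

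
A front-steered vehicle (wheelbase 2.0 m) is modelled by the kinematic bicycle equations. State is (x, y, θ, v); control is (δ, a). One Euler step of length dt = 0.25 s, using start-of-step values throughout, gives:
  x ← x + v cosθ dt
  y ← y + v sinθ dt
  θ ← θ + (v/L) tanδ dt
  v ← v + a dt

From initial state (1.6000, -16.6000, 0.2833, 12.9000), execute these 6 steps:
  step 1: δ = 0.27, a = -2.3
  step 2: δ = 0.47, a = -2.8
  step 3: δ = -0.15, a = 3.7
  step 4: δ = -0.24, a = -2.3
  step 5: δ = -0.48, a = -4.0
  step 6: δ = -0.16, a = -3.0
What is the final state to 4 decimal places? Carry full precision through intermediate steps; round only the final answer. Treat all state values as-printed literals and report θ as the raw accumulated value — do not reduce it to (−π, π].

after step 1 (δ=0.27, a=-2.3): (4.696446, -15.698530, 0.729572, 12.325000)
after step 2 (δ=0.47, a=-2.8): (6.993393, -13.644720, 1.512157, 11.625000)
after step 3 (δ=-0.15, a=3.7): (7.163714, -10.743465, 1.292539, 12.550000)
after step 4 (δ=-0.24, a=-2.3): (8.025524, -7.726647, 0.908640, 11.975000)
after step 5 (δ=-0.48, a=-4.0): (9.866138, -5.365571, 0.129350, 10.975000)
after step 6 (δ=-0.16, a=-3.0): (12.586967, -5.011655, -0.092042, 10.225000)

(12.5870, -5.0117, -0.0920, 10.2250)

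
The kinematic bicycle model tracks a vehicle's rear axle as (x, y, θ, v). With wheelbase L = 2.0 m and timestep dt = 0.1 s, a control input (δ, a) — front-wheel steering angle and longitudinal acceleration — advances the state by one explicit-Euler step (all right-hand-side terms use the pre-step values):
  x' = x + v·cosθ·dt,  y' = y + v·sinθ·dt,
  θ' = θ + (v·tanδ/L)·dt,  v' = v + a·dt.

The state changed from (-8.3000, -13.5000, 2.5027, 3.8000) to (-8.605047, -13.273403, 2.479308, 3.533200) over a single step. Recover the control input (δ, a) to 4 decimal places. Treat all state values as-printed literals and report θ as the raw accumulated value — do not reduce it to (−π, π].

a = (v'−v)/dt = (-0.266800)/0.1 = -2.6680
Δθ = θ'−θ = -0.023392;  (v·dt/L) = 3.8000·0.1/2.0 = 0.190000
tan δ = Δθ·L/(v·dt) = -0.123116  →  δ = -0.1225

δ = -0.1225, a = -2.6680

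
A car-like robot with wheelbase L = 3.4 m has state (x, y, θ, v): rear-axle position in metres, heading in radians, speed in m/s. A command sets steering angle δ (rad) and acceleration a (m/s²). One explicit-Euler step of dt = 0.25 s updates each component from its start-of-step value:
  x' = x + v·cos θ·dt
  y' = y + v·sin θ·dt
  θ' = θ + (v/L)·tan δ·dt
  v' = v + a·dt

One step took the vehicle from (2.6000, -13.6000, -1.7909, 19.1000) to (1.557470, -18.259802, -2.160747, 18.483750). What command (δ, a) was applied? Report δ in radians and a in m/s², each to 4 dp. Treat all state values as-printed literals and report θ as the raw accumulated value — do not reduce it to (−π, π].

a = (v'−v)/dt = (-0.616250)/0.25 = -2.4650
Δθ = θ'−θ = -0.369847;  (v·dt/L) = 19.1000·0.25/3.4 = 1.404412
tan δ = Δθ·L/(v·dt) = -0.263347  →  δ = -0.2575

δ = -0.2575, a = -2.4650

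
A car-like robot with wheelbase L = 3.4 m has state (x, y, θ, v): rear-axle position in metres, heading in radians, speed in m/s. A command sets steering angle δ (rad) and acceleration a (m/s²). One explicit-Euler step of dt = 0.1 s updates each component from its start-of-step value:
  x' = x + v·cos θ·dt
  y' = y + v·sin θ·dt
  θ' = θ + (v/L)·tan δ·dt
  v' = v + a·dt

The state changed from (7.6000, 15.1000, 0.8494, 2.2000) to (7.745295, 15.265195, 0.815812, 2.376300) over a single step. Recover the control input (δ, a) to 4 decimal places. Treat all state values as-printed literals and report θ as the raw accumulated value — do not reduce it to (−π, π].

δ = -0.4788, a = 1.7630

a = (v'−v)/dt = (0.176300)/0.1 = 1.7630
Δθ = θ'−θ = -0.033588;  (v·dt/L) = 2.2000·0.1/3.4 = 0.064706
tan δ = Δθ·L/(v·dt) = -0.519087  →  δ = -0.4788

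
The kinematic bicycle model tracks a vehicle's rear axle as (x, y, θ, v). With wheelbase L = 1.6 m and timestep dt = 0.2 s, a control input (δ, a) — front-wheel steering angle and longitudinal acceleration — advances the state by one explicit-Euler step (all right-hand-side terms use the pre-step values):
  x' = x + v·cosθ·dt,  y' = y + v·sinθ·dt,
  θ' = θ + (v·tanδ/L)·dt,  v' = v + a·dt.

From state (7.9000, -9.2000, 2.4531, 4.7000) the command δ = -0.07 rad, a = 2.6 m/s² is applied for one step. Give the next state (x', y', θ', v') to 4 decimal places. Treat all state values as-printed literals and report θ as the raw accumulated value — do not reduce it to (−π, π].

(7.1741, -8.6027, 2.4119, 5.2200)

x' = 7.9000 + 4.7000·cos(2.4531)·0.2 = 7.1741
y' = -9.2000 + 4.7000·sin(2.4531)·0.2 = -8.6027
θ' = 2.4531 + (4.7000/1.6)·tan(-0.07)·0.2 = 2.4119
v' = 4.7000 + 2.6000·0.2 = 5.2200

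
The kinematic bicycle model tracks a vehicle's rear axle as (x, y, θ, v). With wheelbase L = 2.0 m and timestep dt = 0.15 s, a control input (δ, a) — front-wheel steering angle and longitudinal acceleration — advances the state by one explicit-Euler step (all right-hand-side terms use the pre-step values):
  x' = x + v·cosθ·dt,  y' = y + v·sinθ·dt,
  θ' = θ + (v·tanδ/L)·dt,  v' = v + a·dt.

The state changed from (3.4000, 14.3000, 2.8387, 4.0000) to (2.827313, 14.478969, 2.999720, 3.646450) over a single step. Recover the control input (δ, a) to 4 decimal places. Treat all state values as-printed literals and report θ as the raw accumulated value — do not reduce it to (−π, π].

δ = 0.4926, a = -2.3570

a = (v'−v)/dt = (-0.353550)/0.15 = -2.3570
Δθ = θ'−θ = 0.161020;  (v·dt/L) = 4.0000·0.15/2.0 = 0.300000
tan δ = Δθ·L/(v·dt) = 0.536733  →  δ = 0.4926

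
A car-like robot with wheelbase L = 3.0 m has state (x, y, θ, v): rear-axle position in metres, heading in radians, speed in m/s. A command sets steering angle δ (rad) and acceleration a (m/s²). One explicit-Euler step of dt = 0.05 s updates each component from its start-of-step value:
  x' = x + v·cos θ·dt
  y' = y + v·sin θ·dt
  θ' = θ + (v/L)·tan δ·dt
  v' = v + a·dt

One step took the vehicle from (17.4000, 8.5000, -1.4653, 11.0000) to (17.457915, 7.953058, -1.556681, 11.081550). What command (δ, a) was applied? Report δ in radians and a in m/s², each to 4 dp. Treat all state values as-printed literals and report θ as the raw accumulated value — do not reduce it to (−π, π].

δ = -0.4624, a = 1.6310

a = (v'−v)/dt = (0.081550)/0.05 = 1.6310
Δθ = θ'−θ = -0.091381;  (v·dt/L) = 11.0000·0.05/3.0 = 0.183333
tan δ = Δθ·L/(v·dt) = -0.498442  →  δ = -0.4624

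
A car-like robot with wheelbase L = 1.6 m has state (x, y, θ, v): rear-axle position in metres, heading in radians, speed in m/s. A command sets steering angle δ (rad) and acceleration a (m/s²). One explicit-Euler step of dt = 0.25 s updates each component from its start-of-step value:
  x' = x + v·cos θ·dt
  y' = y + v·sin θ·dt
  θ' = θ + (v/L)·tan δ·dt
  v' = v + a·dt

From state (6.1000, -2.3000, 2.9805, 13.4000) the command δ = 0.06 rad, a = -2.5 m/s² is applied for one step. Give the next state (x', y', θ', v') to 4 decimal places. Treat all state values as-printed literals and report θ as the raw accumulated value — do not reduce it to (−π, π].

x' = 6.1000 + 13.4000·cos(2.9805)·0.25 = 2.7934
y' = -2.3000 + 13.4000·sin(2.9805)·0.25 = -1.7627
θ' = 2.9805 + (13.4000/1.6)·tan(0.06)·0.25 = 3.1063
v' = 13.4000 − 2.5000·0.25 = 12.7750

(2.7934, -1.7627, 3.1063, 12.7750)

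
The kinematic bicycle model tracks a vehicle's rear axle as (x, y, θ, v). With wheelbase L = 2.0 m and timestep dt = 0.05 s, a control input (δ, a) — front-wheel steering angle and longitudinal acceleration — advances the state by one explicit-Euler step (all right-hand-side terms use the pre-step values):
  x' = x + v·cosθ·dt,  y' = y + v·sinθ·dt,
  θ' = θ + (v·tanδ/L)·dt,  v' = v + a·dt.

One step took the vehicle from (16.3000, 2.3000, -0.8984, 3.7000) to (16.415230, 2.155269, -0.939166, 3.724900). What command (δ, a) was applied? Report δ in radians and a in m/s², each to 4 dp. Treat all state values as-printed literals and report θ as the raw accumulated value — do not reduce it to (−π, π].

a = (v'−v)/dt = (0.024900)/0.05 = 0.4980
Δθ = θ'−θ = -0.040766;  (v·dt/L) = 3.7000·0.05/2.0 = 0.092500
tan δ = Δθ·L/(v·dt) = -0.440714  →  δ = -0.4151

δ = -0.4151, a = 0.4980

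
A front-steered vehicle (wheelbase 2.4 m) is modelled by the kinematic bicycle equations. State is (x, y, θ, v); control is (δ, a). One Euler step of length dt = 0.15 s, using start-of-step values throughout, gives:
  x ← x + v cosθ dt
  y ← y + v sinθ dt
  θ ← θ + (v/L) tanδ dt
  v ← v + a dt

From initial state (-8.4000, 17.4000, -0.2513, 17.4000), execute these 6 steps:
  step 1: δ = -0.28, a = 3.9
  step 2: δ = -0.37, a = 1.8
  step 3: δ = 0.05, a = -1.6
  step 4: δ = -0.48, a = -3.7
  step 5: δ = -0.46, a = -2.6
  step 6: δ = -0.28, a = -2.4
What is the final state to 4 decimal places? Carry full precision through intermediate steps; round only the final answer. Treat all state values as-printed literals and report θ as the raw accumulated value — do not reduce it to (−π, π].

(-1.6411, 5.9527, -2.3765, 16.7100)

after step 1 (δ=-0.28, a=3.9): (-5.871980, 16.750989, -0.564015, 17.985000)
after step 2 (δ=-0.37, a=1.8): (-3.592070, 15.308815, -0.999998, 18.255000)
after step 3 (δ=0.05, a=-1.6): (-2.112582, 13.004660, -0.942903, 18.015000)
after step 4 (δ=-0.48, a=-3.7): (-0.525170, 10.817818, -1.529079, 17.460000)
after step 5 (δ=-0.46, a=-2.6): (-0.415943, 8.201097, -2.069737, 17.070000)
after step 6 (δ=-0.28, a=-2.4): (-1.641131, 5.952748, -2.376522, 16.710000)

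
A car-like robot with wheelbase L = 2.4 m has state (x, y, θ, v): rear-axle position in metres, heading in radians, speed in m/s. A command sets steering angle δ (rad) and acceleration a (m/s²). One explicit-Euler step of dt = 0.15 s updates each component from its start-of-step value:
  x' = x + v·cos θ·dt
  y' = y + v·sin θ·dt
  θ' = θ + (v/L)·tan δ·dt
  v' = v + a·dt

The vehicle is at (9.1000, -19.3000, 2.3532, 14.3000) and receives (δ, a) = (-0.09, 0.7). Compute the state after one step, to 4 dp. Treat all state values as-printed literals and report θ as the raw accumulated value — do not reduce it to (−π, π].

(7.5878, -17.7787, 2.2725, 14.4050)

x' = 9.1000 + 14.3000·cos(2.3532)·0.15 = 7.5878
y' = -19.3000 + 14.3000·sin(2.3532)·0.15 = -17.7787
θ' = 2.3532 + (14.3000/2.4)·tan(-0.09)·0.15 = 2.2725
v' = 14.3000 + 0.7000·0.15 = 14.4050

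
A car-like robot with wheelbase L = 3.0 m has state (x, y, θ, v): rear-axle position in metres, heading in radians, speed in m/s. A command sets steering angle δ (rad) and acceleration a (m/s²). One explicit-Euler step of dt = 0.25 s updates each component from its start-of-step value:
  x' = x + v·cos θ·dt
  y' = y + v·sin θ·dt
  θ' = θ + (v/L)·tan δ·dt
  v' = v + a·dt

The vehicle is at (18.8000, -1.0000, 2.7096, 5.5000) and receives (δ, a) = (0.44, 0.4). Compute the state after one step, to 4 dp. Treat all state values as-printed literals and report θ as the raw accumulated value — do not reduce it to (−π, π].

(17.5513, -0.4243, 2.9254, 5.6000)

x' = 18.8000 + 5.5000·cos(2.7096)·0.25 = 17.5513
y' = -1.0000 + 5.5000·sin(2.7096)·0.25 = -0.4243
θ' = 2.7096 + (5.5000/3.0)·tan(0.44)·0.25 = 2.9254
v' = 5.5000 + 0.4000·0.25 = 5.6000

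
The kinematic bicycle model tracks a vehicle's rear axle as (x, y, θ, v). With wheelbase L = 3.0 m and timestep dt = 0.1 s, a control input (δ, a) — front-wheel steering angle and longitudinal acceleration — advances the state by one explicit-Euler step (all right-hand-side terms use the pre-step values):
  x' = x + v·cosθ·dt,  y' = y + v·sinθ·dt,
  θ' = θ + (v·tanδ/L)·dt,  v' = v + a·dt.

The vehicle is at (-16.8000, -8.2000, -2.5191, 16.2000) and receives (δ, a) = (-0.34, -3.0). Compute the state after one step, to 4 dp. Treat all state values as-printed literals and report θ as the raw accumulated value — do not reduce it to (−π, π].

(-18.1161, -9.1446, -2.7101, 15.9000)

x' = -16.8000 + 16.2000·cos(-2.5191)·0.1 = -18.1161
y' = -8.2000 + 16.2000·sin(-2.5191)·0.1 = -9.1446
θ' = -2.5191 + (16.2000/3.0)·tan(-0.34)·0.1 = -2.7101
v' = 16.2000 − 3.0000·0.1 = 15.9000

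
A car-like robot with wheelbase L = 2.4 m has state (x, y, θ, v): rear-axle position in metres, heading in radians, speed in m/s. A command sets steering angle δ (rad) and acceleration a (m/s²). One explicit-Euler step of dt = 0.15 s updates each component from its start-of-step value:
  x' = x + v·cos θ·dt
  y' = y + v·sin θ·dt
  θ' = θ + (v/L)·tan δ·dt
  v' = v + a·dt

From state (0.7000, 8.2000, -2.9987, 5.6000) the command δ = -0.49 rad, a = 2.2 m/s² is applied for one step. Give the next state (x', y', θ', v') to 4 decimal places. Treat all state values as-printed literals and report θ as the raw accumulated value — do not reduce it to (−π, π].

(-0.1314, 8.0804, -3.1854, 5.9300)

x' = 0.7000 + 5.6000·cos(-2.9987)·0.15 = -0.1314
y' = 8.2000 + 5.6000·sin(-2.9987)·0.15 = 8.0804
θ' = -2.9987 + (5.6000/2.4)·tan(-0.49)·0.15 = -3.1854
v' = 5.6000 + 2.2000·0.15 = 5.9300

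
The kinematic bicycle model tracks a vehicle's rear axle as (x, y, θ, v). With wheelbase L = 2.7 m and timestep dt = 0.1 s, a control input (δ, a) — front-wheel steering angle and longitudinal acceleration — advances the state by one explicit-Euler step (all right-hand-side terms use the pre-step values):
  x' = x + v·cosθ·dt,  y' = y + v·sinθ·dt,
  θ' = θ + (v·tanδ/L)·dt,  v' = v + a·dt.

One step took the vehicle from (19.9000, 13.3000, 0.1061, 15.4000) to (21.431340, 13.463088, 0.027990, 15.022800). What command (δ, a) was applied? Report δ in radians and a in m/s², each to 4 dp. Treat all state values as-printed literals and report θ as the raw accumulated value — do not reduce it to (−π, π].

a = (v'−v)/dt = (-0.377200)/0.1 = -3.7720
Δθ = θ'−θ = -0.078110;  (v·dt/L) = 15.4000·0.1/2.7 = 0.570370
tan δ = Δθ·L/(v·dt) = -0.136946  →  δ = -0.1361

δ = -0.1361, a = -3.7720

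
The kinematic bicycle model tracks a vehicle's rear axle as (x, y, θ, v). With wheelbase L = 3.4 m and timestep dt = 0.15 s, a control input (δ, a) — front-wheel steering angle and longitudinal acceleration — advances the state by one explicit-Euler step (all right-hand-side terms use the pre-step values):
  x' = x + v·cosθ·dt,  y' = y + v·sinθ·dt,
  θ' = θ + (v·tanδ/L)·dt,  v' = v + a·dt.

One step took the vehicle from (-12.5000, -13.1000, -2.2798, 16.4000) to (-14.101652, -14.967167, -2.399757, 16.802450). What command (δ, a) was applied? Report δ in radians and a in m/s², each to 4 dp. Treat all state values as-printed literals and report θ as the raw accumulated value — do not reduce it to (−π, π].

a = (v'−v)/dt = (0.402450)/0.15 = 2.6830
Δθ = θ'−θ = -0.119957;  (v·dt/L) = 16.4000·0.15/3.4 = 0.723529
tan δ = Δθ·L/(v·dt) = -0.165794  →  δ = -0.1643

δ = -0.1643, a = 2.6830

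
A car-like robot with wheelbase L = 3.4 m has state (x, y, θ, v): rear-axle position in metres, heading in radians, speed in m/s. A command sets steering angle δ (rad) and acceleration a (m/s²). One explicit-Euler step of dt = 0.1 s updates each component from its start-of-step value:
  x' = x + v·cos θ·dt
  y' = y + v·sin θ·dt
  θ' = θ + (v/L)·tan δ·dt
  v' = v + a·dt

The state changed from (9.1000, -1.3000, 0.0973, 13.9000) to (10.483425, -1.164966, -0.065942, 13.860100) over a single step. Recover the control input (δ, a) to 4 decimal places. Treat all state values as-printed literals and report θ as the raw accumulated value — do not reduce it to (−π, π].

δ = -0.3799, a = -0.3990

a = (v'−v)/dt = (-0.039900)/0.1 = -0.3990
Δθ = θ'−θ = -0.163242;  (v·dt/L) = 13.9000·0.1/3.4 = 0.408824
tan δ = Δθ·L/(v·dt) = -0.399297  →  δ = -0.3799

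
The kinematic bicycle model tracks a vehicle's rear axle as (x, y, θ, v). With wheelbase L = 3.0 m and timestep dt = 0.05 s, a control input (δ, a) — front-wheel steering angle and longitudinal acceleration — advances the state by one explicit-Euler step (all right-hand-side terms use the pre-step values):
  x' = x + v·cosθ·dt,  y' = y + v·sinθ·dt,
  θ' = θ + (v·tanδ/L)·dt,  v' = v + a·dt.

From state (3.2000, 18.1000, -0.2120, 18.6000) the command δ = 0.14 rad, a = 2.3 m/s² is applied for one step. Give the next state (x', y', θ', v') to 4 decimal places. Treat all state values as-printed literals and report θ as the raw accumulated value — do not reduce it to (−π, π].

(4.1092, 17.9043, -0.1683, 18.7150)

x' = 3.2000 + 18.6000·cos(-0.2120)·0.05 = 4.1092
y' = 18.1000 + 18.6000·sin(-0.2120)·0.05 = 17.9043
θ' = -0.2120 + (18.6000/3.0)·tan(0.14)·0.05 = -0.1683
v' = 18.6000 + 2.3000·0.05 = 18.7150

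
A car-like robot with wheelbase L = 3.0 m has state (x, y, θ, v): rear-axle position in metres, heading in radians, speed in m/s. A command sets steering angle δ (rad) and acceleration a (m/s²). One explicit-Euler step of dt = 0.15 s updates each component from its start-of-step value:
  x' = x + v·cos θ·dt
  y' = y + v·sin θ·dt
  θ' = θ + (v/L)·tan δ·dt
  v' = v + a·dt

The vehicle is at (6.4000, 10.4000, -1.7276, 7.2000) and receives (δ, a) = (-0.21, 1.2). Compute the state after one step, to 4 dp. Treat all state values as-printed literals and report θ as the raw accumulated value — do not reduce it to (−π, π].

(6.2313, 9.3333, -1.8043, 7.3800)

x' = 6.4000 + 7.2000·cos(-1.7276)·0.15 = 6.2313
y' = 10.4000 + 7.2000·sin(-1.7276)·0.15 = 9.3333
θ' = -1.7276 + (7.2000/3.0)·tan(-0.21)·0.15 = -1.8043
v' = 7.2000 + 1.2000·0.15 = 7.3800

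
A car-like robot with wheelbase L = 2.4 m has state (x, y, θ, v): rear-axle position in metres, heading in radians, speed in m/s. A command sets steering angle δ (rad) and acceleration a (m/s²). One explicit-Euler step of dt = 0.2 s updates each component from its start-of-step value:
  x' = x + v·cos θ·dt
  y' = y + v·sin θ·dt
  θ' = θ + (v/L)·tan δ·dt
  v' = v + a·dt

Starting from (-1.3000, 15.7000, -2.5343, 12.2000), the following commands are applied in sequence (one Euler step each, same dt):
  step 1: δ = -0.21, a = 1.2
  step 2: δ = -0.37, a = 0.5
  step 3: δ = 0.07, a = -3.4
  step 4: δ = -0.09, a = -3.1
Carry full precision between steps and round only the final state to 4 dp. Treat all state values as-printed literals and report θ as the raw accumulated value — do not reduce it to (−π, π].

after step 1 (δ=-0.21, a=1.2): (-3.303718, 14.307623, -2.750995, 12.440000)
after step 2 (δ=-0.37, a=0.5): (-5.604326, 13.360339, -3.153080, 12.540000)
after step 3 (δ=0.07, a=-3.4): (-8.112161, 13.389147, -3.079810, 11.860000)
after step 4 (δ=-0.09, a=-3.1): (-10.479635, 13.242692, -3.169001, 11.240000)

(-10.4796, 13.2427, -3.1690, 11.2400)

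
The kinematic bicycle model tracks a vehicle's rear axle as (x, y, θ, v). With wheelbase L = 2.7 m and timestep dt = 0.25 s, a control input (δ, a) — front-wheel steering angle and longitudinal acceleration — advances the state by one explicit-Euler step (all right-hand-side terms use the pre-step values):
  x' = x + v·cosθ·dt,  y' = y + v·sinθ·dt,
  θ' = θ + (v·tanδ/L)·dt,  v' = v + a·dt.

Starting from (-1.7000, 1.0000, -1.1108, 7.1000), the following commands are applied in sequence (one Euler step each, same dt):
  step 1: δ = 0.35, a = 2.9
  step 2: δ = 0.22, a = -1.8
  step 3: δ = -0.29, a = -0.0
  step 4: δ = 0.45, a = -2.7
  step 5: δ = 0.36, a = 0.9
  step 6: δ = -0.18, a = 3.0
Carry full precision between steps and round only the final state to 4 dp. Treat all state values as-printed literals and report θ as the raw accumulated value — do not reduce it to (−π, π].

after step 1 (δ=0.35, a=2.9): (-0.911998, -0.590496, -0.870828, 7.825000)
after step 2 (δ=0.22, a=-1.8): (0.348206, -2.086758, -0.708807, 7.375000)
after step 3 (δ=-0.29, a=-0.0): (1.747869, -3.286908, -0.912584, 7.375000)
after step 4 (δ=0.45, a=-2.7): (2.875697, -4.745475, -0.582720, 6.700000)
after step 5 (δ=0.36, a=0.9): (4.274270, -5.667223, -0.349211, 6.925000)
after step 6 (δ=-0.18, a=3.0): (5.901026, -6.259581, -0.465891, 7.675000)

(5.9010, -6.2596, -0.4659, 7.6750)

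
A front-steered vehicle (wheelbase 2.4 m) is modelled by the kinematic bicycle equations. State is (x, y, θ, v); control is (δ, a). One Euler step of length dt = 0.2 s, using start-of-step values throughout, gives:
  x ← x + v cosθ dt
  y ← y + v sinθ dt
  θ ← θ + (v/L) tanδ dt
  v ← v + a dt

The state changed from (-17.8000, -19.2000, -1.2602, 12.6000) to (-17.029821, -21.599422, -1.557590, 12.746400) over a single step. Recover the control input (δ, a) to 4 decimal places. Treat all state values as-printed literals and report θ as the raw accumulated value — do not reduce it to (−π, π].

a = (v'−v)/dt = (0.146400)/0.2 = 0.7320
Δθ = θ'−θ = -0.297390;  (v·dt/L) = 12.6000·0.2/2.4 = 1.050000
tan δ = Δθ·L/(v·dt) = -0.283229  →  δ = -0.2760

δ = -0.2760, a = 0.7320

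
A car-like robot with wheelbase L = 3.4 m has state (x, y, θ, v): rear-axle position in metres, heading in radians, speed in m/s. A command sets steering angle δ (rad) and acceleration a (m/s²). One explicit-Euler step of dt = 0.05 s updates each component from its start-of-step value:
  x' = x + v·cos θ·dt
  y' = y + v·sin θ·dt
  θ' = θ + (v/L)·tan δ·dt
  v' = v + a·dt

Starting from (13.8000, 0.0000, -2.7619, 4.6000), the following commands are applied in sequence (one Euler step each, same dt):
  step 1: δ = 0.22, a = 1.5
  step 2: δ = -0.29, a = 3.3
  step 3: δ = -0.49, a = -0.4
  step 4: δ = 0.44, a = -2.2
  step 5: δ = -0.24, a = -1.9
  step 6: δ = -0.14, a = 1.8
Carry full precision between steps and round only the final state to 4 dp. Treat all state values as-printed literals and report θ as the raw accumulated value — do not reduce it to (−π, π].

after step 1 (δ=0.22, a=1.5): (13.586381, -0.085246, -2.746773, 4.675000)
after step 2 (δ=-0.29, a=3.3): (13.370614, -0.175156, -2.767289, 4.840000)
after step 3 (δ=-0.49, a=-0.4): (13.145370, -0.263637, -2.805253, 4.820000)
after step 4 (δ=0.44, a=-2.2): (12.917873, -0.343175, -2.771883, 4.710000)
after step 5 (δ=-0.24, a=-1.9): (12.698285, -0.428272, -2.788834, 4.615000)
after step 6 (δ=-0.14, a=1.8): (12.481744, -0.507993, -2.798398, 4.705000)

(12.4817, -0.5080, -2.7984, 4.7050)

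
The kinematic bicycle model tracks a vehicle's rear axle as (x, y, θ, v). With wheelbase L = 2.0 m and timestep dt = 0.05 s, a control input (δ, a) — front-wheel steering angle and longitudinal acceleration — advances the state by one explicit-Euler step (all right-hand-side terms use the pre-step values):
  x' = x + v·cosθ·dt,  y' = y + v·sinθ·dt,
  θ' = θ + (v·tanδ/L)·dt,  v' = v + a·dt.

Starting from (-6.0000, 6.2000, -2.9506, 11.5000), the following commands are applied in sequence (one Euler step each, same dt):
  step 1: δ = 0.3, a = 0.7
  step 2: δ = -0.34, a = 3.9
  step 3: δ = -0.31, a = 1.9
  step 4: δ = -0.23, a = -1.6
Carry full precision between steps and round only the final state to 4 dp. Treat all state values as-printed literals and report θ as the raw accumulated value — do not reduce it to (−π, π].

(-8.2853, 5.7781, -3.1268, 11.7450)

after step 1 (δ=0.3, a=0.7): (-6.564544, 6.090846, -2.861666, 11.535000)
after step 2 (δ=-0.34, a=3.9): (-7.118845, 5.931498, -2.963675, 11.730000)
after step 3 (δ=-0.31, a=1.9): (-7.696086, 5.827699, -3.057611, 11.825000)
after step 4 (δ=-0.23, a=-1.6): (-8.285253, 5.778103, -3.126829, 11.745000)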